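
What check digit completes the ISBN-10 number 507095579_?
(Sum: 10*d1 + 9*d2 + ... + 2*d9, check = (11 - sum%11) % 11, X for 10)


Weighted sum: 244
244 mod 11 = 2

Check digit: 9


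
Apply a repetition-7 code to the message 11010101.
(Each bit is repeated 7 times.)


Each bit -> 7 copies

11111111111111000000011111110000000111111100000001111111


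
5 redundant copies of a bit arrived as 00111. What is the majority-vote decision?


Ones: 3 out of 5
Threshold: 3

1 (3/5 voted 1)


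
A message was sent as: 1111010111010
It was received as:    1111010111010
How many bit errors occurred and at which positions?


XOR: 0000000000000

0 errors (received matches sent)


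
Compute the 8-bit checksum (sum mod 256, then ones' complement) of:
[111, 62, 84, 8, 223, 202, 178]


Sum = 868 mod 256 = 100
Complement = 155

155


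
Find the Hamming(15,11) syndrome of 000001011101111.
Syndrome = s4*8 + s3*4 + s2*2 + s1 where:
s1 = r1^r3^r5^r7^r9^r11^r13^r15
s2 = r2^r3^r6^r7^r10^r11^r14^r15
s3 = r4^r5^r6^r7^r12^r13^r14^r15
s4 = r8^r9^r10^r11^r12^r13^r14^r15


s1=1, s2=0, s3=1, s4=1

Syndrome = 13 (error at position 13)


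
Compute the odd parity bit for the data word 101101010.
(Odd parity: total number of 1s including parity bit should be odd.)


Number of 1s in data: 5
Parity bit: 0

0


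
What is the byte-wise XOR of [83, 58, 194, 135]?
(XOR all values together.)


XOR chain: 83 ^ 58 ^ 194 ^ 135 = 44

44


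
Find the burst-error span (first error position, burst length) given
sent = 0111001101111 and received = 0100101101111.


XOR: 0011100000000

Burst at position 2, length 3


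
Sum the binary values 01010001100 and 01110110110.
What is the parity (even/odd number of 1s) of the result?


01010001100 = 652
01110110110 = 950
Sum = 1602 = 11001000010
1s count = 4

even parity (4 ones in 11001000010)


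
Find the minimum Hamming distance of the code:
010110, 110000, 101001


Comparing all pairs, minimum distance: 3
Can detect 2 errors, correct 1 errors

3


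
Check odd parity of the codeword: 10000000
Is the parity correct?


Number of 1s: 1

Yes, parity is correct (1 ones)


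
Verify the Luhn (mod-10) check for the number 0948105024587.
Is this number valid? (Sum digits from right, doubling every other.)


Luhn sum = 55
55 mod 10 = 5

Invalid (Luhn sum mod 10 = 5)


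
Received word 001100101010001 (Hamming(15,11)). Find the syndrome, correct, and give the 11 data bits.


Syndrome = 13: error at position 13

Data: 10011010101 (corrected bit 13)


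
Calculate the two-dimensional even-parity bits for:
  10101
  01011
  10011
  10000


Row parities: 1111
Column parities: 11101

Row P: 1111, Col P: 11101, Corner: 0


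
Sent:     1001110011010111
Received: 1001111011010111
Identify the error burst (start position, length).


XOR: 0000001000000000

Burst at position 6, length 1


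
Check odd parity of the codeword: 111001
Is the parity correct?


Number of 1s: 4

No, parity error (4 ones)


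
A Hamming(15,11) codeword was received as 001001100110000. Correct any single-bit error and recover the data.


Syndrome = 3: error at position 3

Data: 00110110000 (corrected bit 3)


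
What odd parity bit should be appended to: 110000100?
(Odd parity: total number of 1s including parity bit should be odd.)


Number of 1s in data: 3
Parity bit: 0

0


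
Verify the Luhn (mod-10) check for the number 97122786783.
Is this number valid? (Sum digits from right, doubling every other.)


Luhn sum = 54
54 mod 10 = 4

Invalid (Luhn sum mod 10 = 4)


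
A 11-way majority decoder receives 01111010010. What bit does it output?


Ones: 6 out of 11
Threshold: 6

1 (6/11 voted 1)


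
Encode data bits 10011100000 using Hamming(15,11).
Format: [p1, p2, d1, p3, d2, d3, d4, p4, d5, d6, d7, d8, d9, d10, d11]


Parity bits: p1=1, p2=1, p3=1, p4=0

111100101100000


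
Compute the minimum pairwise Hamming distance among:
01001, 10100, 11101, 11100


Comparing all pairs, minimum distance: 1
Can detect 0 errors, correct 0 errors

1


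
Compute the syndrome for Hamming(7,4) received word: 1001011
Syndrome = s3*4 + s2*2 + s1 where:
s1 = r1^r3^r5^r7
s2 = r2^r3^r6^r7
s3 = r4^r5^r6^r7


s1=0, s2=0, s3=1

Syndrome = 4 (error at position 4)


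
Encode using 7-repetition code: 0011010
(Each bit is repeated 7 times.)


Each bit -> 7 copies

0000000000000011111111111111000000011111110000000


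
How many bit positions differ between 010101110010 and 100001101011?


XOR: 110100011001
Count of 1s: 6

6


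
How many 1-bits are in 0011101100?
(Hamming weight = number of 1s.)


Counting 1s in 0011101100

5


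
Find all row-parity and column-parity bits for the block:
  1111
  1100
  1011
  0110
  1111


Row parities: 00100
Column parities: 0001

Row P: 00100, Col P: 0001, Corner: 1


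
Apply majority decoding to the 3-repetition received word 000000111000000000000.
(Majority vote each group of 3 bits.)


Groups: 000, 000, 111, 000, 000, 000, 000
Majority votes: 0010000

0010000


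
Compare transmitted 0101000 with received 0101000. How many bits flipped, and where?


XOR: 0000000

0 errors (received matches sent)


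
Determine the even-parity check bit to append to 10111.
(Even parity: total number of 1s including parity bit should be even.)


Number of 1s in data: 4
Parity bit: 0

0


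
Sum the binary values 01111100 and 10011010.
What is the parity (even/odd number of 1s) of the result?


01111100 = 124
10011010 = 154
Sum = 278 = 100010110
1s count = 4

even parity (4 ones in 100010110)


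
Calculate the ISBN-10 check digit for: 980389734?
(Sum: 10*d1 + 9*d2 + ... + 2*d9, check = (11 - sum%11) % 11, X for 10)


Weighted sum: 321
321 mod 11 = 2

Check digit: 9


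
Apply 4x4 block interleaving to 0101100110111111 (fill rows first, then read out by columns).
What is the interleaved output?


Matrix:
  0101
  1001
  1011
  1111
Read columns: 0111100100111111

0111100100111111


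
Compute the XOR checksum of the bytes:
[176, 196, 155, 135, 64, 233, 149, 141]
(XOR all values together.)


XOR chain: 176 ^ 196 ^ 155 ^ 135 ^ 64 ^ 233 ^ 149 ^ 141 = 217

217


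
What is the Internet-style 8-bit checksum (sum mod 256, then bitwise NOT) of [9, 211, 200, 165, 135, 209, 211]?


Sum = 1140 mod 256 = 116
Complement = 139

139


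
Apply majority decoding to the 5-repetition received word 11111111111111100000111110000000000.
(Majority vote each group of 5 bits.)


Groups: 11111, 11111, 11111, 00000, 11111, 00000, 00000
Majority votes: 1110100

1110100


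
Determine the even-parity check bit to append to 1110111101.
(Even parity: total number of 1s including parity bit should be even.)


Number of 1s in data: 8
Parity bit: 0

0


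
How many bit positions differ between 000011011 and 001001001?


XOR: 001010010
Count of 1s: 3

3


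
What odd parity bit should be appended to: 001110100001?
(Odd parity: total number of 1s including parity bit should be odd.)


Number of 1s in data: 5
Parity bit: 0

0


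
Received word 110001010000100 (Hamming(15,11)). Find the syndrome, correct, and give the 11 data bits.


Syndrome = 0: no error detected

Data: 00100000100 (no errors)


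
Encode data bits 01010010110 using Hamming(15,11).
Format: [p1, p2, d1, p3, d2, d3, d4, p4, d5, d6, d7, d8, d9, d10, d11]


Parity bits: p1=0, p2=1, p3=0, p4=1

010010110010110


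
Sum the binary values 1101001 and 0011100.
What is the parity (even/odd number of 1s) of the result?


1101001 = 105
0011100 = 28
Sum = 133 = 10000101
1s count = 3

odd parity (3 ones in 10000101)


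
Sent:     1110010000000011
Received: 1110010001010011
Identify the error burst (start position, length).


XOR: 0000000001010000

Burst at position 9, length 3


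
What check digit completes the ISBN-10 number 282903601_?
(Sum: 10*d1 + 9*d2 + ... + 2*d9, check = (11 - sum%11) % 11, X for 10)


Weighted sum: 212
212 mod 11 = 3

Check digit: 8


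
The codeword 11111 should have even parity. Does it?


Number of 1s: 5

No, parity error (5 ones)


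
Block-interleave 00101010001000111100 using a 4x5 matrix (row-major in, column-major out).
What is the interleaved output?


Matrix:
  00101
  01000
  10001
  11100
Read columns: 00110101100100001010

00110101100100001010


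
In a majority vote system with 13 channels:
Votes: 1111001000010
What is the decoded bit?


Ones: 6 out of 13
Threshold: 7

0 (6/13 voted 1)


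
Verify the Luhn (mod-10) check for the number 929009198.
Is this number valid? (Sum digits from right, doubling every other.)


Luhn sum = 49
49 mod 10 = 9

Invalid (Luhn sum mod 10 = 9)


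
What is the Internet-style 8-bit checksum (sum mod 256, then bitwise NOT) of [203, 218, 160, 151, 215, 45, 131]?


Sum = 1123 mod 256 = 99
Complement = 156

156


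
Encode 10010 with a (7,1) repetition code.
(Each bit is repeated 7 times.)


Each bit -> 7 copies

11111110000000000000011111110000000


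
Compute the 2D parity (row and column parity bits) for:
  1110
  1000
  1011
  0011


Row parities: 1110
Column parities: 1110

Row P: 1110, Col P: 1110, Corner: 1


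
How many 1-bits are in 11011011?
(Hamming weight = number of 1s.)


Counting 1s in 11011011

6


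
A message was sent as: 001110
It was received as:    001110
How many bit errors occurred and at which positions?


XOR: 000000

0 errors (received matches sent)


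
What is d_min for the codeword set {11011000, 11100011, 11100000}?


Comparing all pairs, minimum distance: 2
Can detect 1 errors, correct 0 errors

2


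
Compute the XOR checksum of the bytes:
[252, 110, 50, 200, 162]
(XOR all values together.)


XOR chain: 252 ^ 110 ^ 50 ^ 200 ^ 162 = 202

202


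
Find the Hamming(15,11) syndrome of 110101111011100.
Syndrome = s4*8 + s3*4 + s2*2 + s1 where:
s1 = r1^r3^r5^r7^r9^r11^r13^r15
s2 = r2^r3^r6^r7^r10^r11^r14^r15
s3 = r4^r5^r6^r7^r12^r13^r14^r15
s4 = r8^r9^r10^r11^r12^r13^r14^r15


s1=1, s2=0, s3=1, s4=1

Syndrome = 13 (error at position 13)


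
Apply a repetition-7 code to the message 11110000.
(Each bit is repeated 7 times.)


Each bit -> 7 copies

11111111111111111111111111110000000000000000000000000000


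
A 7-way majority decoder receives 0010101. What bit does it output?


Ones: 3 out of 7
Threshold: 4

0 (3/7 voted 1)


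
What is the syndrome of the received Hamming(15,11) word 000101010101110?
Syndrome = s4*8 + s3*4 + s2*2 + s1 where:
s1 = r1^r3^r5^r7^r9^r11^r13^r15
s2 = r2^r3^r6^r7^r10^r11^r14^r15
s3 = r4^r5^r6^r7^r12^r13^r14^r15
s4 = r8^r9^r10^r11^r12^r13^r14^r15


s1=1, s2=1, s3=1, s4=1

Syndrome = 15 (error at position 15)


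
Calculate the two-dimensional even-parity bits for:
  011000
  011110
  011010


Row parities: 001
Column parities: 011100

Row P: 001, Col P: 011100, Corner: 1


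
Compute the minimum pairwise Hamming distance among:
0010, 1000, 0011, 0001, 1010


Comparing all pairs, minimum distance: 1
Can detect 0 errors, correct 0 errors

1


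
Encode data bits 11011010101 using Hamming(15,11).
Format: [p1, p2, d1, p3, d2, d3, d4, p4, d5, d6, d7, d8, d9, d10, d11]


Parity bits: p1=1, p2=0, p3=0, p4=0

101010101010101


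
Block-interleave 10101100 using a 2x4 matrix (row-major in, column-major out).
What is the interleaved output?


Matrix:
  1010
  1100
Read columns: 11011000

11011000


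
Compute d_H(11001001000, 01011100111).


XOR: 10010101111
Count of 1s: 7

7


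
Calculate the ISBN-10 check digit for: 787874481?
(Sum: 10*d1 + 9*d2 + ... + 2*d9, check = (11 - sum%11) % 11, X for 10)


Weighted sum: 358
358 mod 11 = 6

Check digit: 5


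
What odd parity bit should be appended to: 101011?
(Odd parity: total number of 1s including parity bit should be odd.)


Number of 1s in data: 4
Parity bit: 1

1


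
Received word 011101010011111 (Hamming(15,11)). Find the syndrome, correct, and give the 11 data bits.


Syndrome = 0: no error detected

Data: 10100011111 (no errors)


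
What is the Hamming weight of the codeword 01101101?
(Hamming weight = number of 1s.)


Counting 1s in 01101101

5


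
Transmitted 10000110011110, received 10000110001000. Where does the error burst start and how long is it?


XOR: 00000000010110

Burst at position 9, length 4


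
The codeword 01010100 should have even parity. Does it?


Number of 1s: 3

No, parity error (3 ones)


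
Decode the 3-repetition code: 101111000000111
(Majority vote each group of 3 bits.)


Groups: 101, 111, 000, 000, 111
Majority votes: 11001

11001


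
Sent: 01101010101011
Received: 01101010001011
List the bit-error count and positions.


XOR: 00000000100000

1 error(s) at position(s): 8


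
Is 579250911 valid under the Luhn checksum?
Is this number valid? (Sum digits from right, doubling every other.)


Luhn sum = 40
40 mod 10 = 0

Valid (Luhn sum mod 10 = 0)


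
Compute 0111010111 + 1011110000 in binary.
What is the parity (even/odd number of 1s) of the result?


0111010111 = 471
1011110000 = 752
Sum = 1223 = 10011000111
1s count = 6

even parity (6 ones in 10011000111)


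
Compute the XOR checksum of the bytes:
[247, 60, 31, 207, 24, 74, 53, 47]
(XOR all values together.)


XOR chain: 247 ^ 60 ^ 31 ^ 207 ^ 24 ^ 74 ^ 53 ^ 47 = 83

83


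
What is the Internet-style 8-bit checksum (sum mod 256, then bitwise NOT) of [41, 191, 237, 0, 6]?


Sum = 475 mod 256 = 219
Complement = 36

36


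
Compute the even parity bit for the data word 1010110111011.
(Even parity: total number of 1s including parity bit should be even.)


Number of 1s in data: 9
Parity bit: 1

1


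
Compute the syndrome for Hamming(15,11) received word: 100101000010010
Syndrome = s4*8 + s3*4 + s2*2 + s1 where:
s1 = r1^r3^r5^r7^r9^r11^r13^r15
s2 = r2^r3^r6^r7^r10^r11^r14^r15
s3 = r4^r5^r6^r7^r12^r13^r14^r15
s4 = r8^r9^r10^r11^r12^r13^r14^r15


s1=0, s2=1, s3=1, s4=0

Syndrome = 6 (error at position 6)


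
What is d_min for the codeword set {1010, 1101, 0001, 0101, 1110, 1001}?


Comparing all pairs, minimum distance: 1
Can detect 0 errors, correct 0 errors

1


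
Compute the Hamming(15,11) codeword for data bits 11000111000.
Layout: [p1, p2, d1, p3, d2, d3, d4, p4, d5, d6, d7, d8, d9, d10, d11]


Parity bits: p1=1, p2=1, p3=0, p4=1

111010010111000


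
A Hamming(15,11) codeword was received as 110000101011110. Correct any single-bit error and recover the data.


Syndrome = 9: error at position 9

Data: 00010011110 (corrected bit 9)


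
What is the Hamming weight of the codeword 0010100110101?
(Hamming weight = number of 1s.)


Counting 1s in 0010100110101

6


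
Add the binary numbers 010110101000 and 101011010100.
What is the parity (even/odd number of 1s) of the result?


010110101000 = 1448
101011010100 = 2772
Sum = 4220 = 1000001111100
1s count = 6

even parity (6 ones in 1000001111100)


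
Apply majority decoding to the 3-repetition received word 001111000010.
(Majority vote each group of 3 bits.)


Groups: 001, 111, 000, 010
Majority votes: 0100

0100


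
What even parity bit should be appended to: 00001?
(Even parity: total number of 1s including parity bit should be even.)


Number of 1s in data: 1
Parity bit: 1

1


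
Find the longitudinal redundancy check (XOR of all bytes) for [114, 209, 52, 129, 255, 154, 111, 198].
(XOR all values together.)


XOR chain: 114 ^ 209 ^ 52 ^ 129 ^ 255 ^ 154 ^ 111 ^ 198 = 218

218


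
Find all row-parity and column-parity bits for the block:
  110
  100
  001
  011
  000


Row parities: 01100
Column parities: 000

Row P: 01100, Col P: 000, Corner: 0


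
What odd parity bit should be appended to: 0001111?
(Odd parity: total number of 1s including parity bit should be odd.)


Number of 1s in data: 4
Parity bit: 1

1


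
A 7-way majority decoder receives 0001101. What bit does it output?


Ones: 3 out of 7
Threshold: 4

0 (3/7 voted 1)


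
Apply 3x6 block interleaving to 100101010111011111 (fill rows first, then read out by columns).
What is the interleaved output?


Matrix:
  100101
  010111
  011111
Read columns: 100011001111011111

100011001111011111


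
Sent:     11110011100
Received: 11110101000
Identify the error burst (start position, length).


XOR: 00000110100

Burst at position 5, length 4


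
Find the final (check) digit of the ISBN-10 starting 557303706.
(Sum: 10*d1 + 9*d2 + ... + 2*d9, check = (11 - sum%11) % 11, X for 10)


Weighted sum: 227
227 mod 11 = 7

Check digit: 4


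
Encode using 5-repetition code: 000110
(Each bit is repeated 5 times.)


Each bit -> 5 copies

000000000000000111111111100000


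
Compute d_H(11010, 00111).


XOR: 11101
Count of 1s: 4

4


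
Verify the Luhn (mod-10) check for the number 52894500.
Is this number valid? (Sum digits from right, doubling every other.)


Luhn sum = 32
32 mod 10 = 2

Invalid (Luhn sum mod 10 = 2)


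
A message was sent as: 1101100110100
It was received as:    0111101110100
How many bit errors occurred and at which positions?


XOR: 1010001000000

3 error(s) at position(s): 0, 2, 6


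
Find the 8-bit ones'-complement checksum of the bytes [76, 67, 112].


Sum = 255 mod 256 = 255
Complement = 0

0


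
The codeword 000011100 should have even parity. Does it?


Number of 1s: 3

No, parity error (3 ones)


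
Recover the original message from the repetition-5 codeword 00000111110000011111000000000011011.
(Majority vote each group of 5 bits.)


Groups: 00000, 11111, 00000, 11111, 00000, 00000, 11011
Majority votes: 0101001

0101001


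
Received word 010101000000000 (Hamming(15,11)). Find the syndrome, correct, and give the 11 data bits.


Syndrome = 0: no error detected

Data: 00100000000 (no errors)


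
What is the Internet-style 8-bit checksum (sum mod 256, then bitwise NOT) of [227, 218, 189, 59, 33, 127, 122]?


Sum = 975 mod 256 = 207
Complement = 48

48


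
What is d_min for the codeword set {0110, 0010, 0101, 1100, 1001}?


Comparing all pairs, minimum distance: 1
Can detect 0 errors, correct 0 errors

1


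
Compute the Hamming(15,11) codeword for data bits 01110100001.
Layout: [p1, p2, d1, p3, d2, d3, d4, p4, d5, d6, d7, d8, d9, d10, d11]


Parity bits: p1=1, p2=0, p3=0, p4=0

100011100100001


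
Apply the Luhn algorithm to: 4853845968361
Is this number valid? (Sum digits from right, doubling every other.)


Luhn sum = 72
72 mod 10 = 2

Invalid (Luhn sum mod 10 = 2)


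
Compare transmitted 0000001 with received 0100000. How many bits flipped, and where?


XOR: 0100001

2 error(s) at position(s): 1, 6


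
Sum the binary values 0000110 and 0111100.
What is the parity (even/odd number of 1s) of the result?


0000110 = 6
0111100 = 60
Sum = 66 = 1000010
1s count = 2

even parity (2 ones in 1000010)


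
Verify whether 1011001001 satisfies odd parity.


Number of 1s: 5

Yes, parity is correct (5 ones)


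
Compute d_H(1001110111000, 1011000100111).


XOR: 0010110011111
Count of 1s: 8

8


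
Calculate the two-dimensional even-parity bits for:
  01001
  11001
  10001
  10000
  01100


Row parities: 01010
Column parities: 11101

Row P: 01010, Col P: 11101, Corner: 0


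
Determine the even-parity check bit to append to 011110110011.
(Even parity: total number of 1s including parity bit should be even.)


Number of 1s in data: 8
Parity bit: 0

0


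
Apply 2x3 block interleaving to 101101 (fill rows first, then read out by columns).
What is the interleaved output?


Matrix:
  101
  101
Read columns: 110011

110011


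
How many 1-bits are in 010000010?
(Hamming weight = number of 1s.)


Counting 1s in 010000010

2


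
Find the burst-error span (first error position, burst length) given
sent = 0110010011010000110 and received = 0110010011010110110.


XOR: 0000000000000110000

Burst at position 13, length 2


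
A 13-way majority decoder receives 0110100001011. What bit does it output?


Ones: 6 out of 13
Threshold: 7

0 (6/13 voted 1)


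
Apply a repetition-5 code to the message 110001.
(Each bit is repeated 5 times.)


Each bit -> 5 copies

111111111100000000000000011111


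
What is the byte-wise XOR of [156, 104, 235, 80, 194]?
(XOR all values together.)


XOR chain: 156 ^ 104 ^ 235 ^ 80 ^ 194 = 141

141


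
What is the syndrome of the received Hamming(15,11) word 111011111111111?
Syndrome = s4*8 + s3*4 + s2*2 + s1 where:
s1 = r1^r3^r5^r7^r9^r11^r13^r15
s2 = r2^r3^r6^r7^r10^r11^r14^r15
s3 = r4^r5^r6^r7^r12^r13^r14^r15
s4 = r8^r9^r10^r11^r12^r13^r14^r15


s1=0, s2=0, s3=1, s4=0

Syndrome = 4 (error at position 4)


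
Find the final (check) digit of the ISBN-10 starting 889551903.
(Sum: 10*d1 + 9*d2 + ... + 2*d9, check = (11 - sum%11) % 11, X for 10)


Weighted sum: 336
336 mod 11 = 6

Check digit: 5


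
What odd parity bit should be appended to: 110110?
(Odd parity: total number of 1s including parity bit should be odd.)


Number of 1s in data: 4
Parity bit: 1

1


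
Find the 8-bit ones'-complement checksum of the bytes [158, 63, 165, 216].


Sum = 602 mod 256 = 90
Complement = 165

165


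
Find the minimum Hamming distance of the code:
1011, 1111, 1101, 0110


Comparing all pairs, minimum distance: 1
Can detect 0 errors, correct 0 errors

1


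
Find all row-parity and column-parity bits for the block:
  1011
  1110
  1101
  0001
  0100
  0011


Row parities: 111110
Column parities: 1110

Row P: 111110, Col P: 1110, Corner: 1


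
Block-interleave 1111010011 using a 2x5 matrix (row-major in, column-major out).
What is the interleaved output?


Matrix:
  11110
  10011
Read columns: 1110101101

1110101101


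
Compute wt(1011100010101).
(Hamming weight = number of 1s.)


Counting 1s in 1011100010101

7


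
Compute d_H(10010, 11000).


XOR: 01010
Count of 1s: 2

2


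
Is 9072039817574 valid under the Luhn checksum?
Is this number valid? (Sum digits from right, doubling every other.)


Luhn sum = 62
62 mod 10 = 2

Invalid (Luhn sum mod 10 = 2)


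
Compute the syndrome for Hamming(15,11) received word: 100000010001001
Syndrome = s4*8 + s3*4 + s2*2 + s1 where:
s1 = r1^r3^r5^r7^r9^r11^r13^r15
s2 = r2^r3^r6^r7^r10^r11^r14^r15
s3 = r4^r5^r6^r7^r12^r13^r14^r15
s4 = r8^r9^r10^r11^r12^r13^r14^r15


s1=0, s2=1, s3=0, s4=1

Syndrome = 10 (error at position 10)


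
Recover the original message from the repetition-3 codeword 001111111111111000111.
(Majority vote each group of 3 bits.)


Groups: 001, 111, 111, 111, 111, 000, 111
Majority votes: 0111101

0111101


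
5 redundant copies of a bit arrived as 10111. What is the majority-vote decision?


Ones: 4 out of 5
Threshold: 3

1 (4/5 voted 1)


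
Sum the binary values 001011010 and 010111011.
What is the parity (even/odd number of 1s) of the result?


001011010 = 90
010111011 = 187
Sum = 277 = 100010101
1s count = 4

even parity (4 ones in 100010101)


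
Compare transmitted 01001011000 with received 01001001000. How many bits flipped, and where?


XOR: 00000010000

1 error(s) at position(s): 6


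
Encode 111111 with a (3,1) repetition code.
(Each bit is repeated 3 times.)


Each bit -> 3 copies

111111111111111111


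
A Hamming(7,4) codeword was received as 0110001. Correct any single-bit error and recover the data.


Syndrome = 6: error at position 6

Data: 1011 (corrected bit 6)


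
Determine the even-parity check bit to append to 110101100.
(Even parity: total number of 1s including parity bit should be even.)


Number of 1s in data: 5
Parity bit: 1

1


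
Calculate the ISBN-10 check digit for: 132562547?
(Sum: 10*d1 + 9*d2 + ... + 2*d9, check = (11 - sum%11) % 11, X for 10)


Weighted sum: 180
180 mod 11 = 4

Check digit: 7


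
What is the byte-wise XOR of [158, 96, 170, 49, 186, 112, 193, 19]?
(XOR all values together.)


XOR chain: 158 ^ 96 ^ 170 ^ 49 ^ 186 ^ 112 ^ 193 ^ 19 = 125

125


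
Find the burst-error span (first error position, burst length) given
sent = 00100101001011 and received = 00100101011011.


XOR: 00000000010000

Burst at position 9, length 1


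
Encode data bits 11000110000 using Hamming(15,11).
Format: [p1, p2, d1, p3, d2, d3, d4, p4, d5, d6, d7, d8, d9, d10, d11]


Parity bits: p1=1, p2=1, p3=1, p4=0

111110000110000


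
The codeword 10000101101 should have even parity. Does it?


Number of 1s: 5

No, parity error (5 ones)


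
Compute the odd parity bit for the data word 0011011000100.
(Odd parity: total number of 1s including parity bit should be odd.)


Number of 1s in data: 5
Parity bit: 0

0


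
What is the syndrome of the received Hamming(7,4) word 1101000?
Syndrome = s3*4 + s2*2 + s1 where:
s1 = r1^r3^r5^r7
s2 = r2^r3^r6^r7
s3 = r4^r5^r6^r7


s1=1, s2=1, s3=1

Syndrome = 7 (error at position 7)


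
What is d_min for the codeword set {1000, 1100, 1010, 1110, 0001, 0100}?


Comparing all pairs, minimum distance: 1
Can detect 0 errors, correct 0 errors

1


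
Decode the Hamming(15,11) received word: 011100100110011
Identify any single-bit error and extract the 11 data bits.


Syndrome = 2: error at position 2

Data: 10010110011 (corrected bit 2)


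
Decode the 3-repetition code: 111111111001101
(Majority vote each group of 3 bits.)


Groups: 111, 111, 111, 001, 101
Majority votes: 11101

11101


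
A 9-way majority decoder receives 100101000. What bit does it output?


Ones: 3 out of 9
Threshold: 5

0 (3/9 voted 1)


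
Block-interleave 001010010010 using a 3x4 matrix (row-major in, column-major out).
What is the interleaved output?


Matrix:
  0010
  1001
  0010
Read columns: 010000101010

010000101010


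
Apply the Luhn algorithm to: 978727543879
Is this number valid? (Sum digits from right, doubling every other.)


Luhn sum = 74
74 mod 10 = 4

Invalid (Luhn sum mod 10 = 4)


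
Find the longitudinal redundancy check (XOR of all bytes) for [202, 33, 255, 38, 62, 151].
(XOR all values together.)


XOR chain: 202 ^ 33 ^ 255 ^ 38 ^ 62 ^ 151 = 155

155


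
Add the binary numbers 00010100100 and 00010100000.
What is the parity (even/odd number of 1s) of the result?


00010100100 = 164
00010100000 = 160
Sum = 324 = 101000100
1s count = 3

odd parity (3 ones in 101000100)


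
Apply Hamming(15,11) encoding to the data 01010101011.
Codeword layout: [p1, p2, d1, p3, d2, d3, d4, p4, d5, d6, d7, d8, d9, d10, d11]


Parity bits: p1=1, p2=0, p3=1, p4=0

100110100101011


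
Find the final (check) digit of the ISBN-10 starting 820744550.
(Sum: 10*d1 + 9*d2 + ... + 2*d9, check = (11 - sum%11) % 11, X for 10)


Weighted sum: 226
226 mod 11 = 6

Check digit: 5


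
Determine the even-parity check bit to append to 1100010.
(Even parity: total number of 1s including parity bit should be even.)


Number of 1s in data: 3
Parity bit: 1

1


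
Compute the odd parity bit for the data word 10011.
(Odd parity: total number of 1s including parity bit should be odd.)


Number of 1s in data: 3
Parity bit: 0

0


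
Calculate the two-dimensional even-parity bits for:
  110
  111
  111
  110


Row parities: 0110
Column parities: 000

Row P: 0110, Col P: 000, Corner: 0


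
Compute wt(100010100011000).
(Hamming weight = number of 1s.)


Counting 1s in 100010100011000

5


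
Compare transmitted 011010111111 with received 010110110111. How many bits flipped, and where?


XOR: 001100001000

3 error(s) at position(s): 2, 3, 8


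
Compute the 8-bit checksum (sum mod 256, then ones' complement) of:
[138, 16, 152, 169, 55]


Sum = 530 mod 256 = 18
Complement = 237

237


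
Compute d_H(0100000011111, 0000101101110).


XOR: 0100101110001
Count of 1s: 6

6


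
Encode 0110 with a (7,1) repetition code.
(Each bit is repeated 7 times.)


Each bit -> 7 copies

0000000111111111111110000000


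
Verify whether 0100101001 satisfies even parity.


Number of 1s: 4

Yes, parity is correct (4 ones)


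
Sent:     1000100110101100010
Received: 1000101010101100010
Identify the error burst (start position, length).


XOR: 0000001100000000000

Burst at position 6, length 2


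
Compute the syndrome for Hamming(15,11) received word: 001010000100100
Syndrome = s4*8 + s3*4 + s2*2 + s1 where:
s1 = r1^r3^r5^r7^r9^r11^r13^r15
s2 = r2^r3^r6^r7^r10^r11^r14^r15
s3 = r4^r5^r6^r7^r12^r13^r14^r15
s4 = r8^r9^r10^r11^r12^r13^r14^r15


s1=1, s2=0, s3=0, s4=0

Syndrome = 1 (error at position 1)


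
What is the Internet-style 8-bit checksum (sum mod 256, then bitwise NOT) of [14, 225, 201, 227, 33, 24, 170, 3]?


Sum = 897 mod 256 = 129
Complement = 126

126


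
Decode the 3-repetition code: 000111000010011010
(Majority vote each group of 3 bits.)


Groups: 000, 111, 000, 010, 011, 010
Majority votes: 010010

010010


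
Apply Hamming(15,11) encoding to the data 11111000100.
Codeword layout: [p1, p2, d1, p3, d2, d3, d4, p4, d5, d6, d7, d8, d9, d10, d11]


Parity bits: p1=1, p2=1, p3=0, p4=0

111011101000100


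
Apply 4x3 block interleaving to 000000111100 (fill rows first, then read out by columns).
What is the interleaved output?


Matrix:
  000
  000
  111
  100
Read columns: 001100100010

001100100010


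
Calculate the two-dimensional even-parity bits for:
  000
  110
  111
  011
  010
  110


Row parities: 001010
Column parities: 110

Row P: 001010, Col P: 110, Corner: 0


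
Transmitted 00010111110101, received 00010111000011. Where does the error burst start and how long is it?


XOR: 00000000110110

Burst at position 8, length 5


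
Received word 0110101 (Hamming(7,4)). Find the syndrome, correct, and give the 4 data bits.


Syndrome = 3: error at position 3

Data: 0101 (corrected bit 3)


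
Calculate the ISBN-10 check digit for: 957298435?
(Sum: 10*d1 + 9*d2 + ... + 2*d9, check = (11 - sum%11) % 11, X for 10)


Weighted sum: 334
334 mod 11 = 4

Check digit: 7


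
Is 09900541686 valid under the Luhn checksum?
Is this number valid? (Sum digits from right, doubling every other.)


Luhn sum = 44
44 mod 10 = 4

Invalid (Luhn sum mod 10 = 4)


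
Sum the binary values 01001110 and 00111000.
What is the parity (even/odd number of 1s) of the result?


01001110 = 78
00111000 = 56
Sum = 134 = 10000110
1s count = 3

odd parity (3 ones in 10000110)


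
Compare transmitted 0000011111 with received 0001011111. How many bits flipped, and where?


XOR: 0001000000

1 error(s) at position(s): 3


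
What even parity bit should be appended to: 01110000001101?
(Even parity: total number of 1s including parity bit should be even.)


Number of 1s in data: 6
Parity bit: 0

0


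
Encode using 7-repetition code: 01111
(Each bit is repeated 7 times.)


Each bit -> 7 copies

00000001111111111111111111111111111


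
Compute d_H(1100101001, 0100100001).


XOR: 1000001000
Count of 1s: 2

2


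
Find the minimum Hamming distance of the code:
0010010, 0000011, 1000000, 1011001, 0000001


Comparing all pairs, minimum distance: 1
Can detect 0 errors, correct 0 errors

1


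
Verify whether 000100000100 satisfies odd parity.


Number of 1s: 2

No, parity error (2 ones)


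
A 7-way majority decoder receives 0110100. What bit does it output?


Ones: 3 out of 7
Threshold: 4

0 (3/7 voted 1)


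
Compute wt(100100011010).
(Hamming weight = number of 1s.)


Counting 1s in 100100011010

5


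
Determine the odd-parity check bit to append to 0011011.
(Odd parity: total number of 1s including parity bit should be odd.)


Number of 1s in data: 4
Parity bit: 1

1


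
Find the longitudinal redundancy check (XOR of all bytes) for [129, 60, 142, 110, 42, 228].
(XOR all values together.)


XOR chain: 129 ^ 60 ^ 142 ^ 110 ^ 42 ^ 228 = 147

147


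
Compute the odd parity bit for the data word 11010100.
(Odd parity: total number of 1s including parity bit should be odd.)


Number of 1s in data: 4
Parity bit: 1

1


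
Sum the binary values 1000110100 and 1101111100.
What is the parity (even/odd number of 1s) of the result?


1000110100 = 564
1101111100 = 892
Sum = 1456 = 10110110000
1s count = 5

odd parity (5 ones in 10110110000)


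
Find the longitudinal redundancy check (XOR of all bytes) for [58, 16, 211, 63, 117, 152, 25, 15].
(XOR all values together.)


XOR chain: 58 ^ 16 ^ 211 ^ 63 ^ 117 ^ 152 ^ 25 ^ 15 = 61

61


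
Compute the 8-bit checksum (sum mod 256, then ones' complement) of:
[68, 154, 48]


Sum = 270 mod 256 = 14
Complement = 241

241


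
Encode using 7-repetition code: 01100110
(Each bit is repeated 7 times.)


Each bit -> 7 copies

00000001111111111111100000000000000111111111111110000000


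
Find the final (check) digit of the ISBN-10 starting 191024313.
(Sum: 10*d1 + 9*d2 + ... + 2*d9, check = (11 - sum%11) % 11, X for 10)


Weighted sum: 152
152 mod 11 = 9

Check digit: 2


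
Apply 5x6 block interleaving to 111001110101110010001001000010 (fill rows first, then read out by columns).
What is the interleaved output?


Matrix:
  111001
  110101
  110010
  001001
  000010
Read columns: 111001110010010010000010111010

111001110010010010000010111010


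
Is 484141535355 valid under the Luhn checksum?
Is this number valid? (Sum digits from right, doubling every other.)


Luhn sum = 48
48 mod 10 = 8

Invalid (Luhn sum mod 10 = 8)


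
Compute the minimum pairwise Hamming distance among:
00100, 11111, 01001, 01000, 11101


Comparing all pairs, minimum distance: 1
Can detect 0 errors, correct 0 errors

1


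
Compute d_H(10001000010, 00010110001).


XOR: 10011110011
Count of 1s: 7

7


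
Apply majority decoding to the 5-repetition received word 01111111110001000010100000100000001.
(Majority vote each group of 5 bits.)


Groups: 01111, 11111, 00010, 00010, 10000, 01000, 00001
Majority votes: 1100000

1100000


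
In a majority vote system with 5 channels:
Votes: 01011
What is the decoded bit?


Ones: 3 out of 5
Threshold: 3

1 (3/5 voted 1)


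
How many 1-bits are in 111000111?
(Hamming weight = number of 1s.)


Counting 1s in 111000111

6


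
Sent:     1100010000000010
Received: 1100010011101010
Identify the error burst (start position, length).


XOR: 0000000011101000

Burst at position 8, length 5


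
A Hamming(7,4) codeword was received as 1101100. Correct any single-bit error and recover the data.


Syndrome = 2: error at position 2

Data: 0100 (corrected bit 2)


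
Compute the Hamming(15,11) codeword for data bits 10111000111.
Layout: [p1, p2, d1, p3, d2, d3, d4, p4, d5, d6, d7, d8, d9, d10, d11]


Parity bits: p1=1, p2=1, p3=1, p4=0

111101101000111


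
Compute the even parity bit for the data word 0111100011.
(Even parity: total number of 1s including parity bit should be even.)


Number of 1s in data: 6
Parity bit: 0

0


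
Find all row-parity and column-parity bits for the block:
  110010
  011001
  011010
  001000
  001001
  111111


Row parities: 111100
Column parities: 001111

Row P: 111100, Col P: 001111, Corner: 0


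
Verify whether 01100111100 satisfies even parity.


Number of 1s: 6

Yes, parity is correct (6 ones)


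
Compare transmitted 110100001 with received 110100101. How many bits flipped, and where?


XOR: 000000100

1 error(s) at position(s): 6


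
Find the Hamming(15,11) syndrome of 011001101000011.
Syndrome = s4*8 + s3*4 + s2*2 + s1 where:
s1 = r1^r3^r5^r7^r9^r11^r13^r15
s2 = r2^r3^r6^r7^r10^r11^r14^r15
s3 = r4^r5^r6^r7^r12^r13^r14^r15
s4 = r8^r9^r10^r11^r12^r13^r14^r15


s1=0, s2=0, s3=0, s4=1

Syndrome = 8 (error at position 8)


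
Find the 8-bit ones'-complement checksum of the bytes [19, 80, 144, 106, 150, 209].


Sum = 708 mod 256 = 196
Complement = 59

59


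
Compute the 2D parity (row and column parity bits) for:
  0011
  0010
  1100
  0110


Row parities: 0100
Column parities: 1011

Row P: 0100, Col P: 1011, Corner: 1


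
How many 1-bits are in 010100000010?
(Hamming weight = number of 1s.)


Counting 1s in 010100000010

3


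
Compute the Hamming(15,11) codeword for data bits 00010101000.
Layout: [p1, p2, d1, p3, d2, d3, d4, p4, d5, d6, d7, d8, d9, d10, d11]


Parity bits: p1=1, p2=0, p3=0, p4=0

100000100101000


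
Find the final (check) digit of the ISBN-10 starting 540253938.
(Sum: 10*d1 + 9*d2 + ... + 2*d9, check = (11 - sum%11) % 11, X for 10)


Weighted sum: 206
206 mod 11 = 8

Check digit: 3


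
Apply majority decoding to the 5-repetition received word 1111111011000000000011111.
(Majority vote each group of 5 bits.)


Groups: 11111, 11011, 00000, 00000, 11111
Majority votes: 11001

11001


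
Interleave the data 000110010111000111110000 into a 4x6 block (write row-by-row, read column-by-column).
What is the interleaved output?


Matrix:
  000110
  010111
  000111
  110000
Read columns: 000101010000111011100110

000101010000111011100110


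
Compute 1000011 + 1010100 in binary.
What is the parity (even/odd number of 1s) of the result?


1000011 = 67
1010100 = 84
Sum = 151 = 10010111
1s count = 5

odd parity (5 ones in 10010111)


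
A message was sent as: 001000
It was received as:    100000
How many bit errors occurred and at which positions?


XOR: 101000

2 error(s) at position(s): 0, 2


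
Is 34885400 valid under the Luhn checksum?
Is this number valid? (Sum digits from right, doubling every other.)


Luhn sum = 30
30 mod 10 = 0

Valid (Luhn sum mod 10 = 0)


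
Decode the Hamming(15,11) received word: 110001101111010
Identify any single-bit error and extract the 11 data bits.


Syndrome = 8: error at position 8

Data: 00111111010 (corrected bit 8)


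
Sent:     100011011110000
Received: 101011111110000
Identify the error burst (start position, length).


XOR: 001000100000000

Burst at position 2, length 5


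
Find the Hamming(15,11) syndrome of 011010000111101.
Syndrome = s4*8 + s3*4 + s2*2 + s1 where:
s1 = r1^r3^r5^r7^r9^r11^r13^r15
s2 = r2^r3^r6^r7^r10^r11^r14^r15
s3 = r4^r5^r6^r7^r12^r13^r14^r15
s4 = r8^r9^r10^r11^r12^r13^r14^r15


s1=1, s2=1, s3=0, s4=1

Syndrome = 11 (error at position 11)


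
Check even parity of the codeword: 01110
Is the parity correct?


Number of 1s: 3

No, parity error (3 ones)


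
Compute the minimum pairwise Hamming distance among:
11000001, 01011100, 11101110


Comparing all pairs, minimum distance: 4
Can detect 3 errors, correct 1 errors

4


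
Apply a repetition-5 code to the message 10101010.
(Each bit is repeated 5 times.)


Each bit -> 5 copies

1111100000111110000011111000001111100000


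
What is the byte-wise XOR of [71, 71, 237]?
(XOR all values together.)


XOR chain: 71 ^ 71 ^ 237 = 237

237


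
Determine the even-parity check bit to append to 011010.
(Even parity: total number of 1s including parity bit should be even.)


Number of 1s in data: 3
Parity bit: 1

1


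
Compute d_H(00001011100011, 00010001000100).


XOR: 00011010100111
Count of 1s: 7

7


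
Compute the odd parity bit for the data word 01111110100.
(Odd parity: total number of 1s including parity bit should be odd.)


Number of 1s in data: 7
Parity bit: 0

0


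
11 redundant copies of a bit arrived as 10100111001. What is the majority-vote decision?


Ones: 6 out of 11
Threshold: 6

1 (6/11 voted 1)
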